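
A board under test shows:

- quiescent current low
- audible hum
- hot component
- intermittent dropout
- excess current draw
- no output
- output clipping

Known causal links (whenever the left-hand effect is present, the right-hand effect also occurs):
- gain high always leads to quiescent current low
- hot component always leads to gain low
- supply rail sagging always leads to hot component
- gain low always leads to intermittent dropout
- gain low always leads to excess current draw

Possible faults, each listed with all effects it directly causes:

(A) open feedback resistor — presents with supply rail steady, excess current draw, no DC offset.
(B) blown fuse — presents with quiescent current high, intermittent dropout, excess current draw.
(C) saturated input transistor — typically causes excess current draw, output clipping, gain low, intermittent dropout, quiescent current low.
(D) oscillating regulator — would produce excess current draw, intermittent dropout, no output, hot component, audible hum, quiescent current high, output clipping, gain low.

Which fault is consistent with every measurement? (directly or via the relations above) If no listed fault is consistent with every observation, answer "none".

Per-candidate check:
(A) open feedback resistor — quiescent current low NO; audible hum NO; hot component NO; intermittent dropout NO; excess current draw yes; no output NO; output clipping NO
(B) blown fuse — fails on quiescent current low, audible hum, hot component, no output, output clipping (predicts quiescent current high, not quiescent current low)
(C) saturated input transistor — quiescent current low yes; audible hum NO; hot component NO; intermittent dropout yes; excess current draw yes; no output NO; output clipping yes
(D) oscillating regulator — quiescent current low NO; audible hum yes; hot component yes; intermittent dropout yes; excess current draw yes; no output yes; output clipping yes
Every candidate fails on at least one observation.

none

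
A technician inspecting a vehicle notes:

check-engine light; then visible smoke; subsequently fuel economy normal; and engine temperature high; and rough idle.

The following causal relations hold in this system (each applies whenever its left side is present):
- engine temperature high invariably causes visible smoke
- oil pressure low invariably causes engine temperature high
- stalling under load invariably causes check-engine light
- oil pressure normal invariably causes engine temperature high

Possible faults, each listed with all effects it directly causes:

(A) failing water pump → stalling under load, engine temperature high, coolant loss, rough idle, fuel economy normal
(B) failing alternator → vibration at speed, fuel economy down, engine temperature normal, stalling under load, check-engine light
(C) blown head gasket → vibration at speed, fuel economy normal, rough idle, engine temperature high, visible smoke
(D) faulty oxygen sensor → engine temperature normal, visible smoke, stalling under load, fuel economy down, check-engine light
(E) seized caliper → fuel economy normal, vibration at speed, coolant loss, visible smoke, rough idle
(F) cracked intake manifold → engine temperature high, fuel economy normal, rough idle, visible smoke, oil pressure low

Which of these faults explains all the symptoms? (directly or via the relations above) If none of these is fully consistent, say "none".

For each candidate, compare predicted effects to what was observed:
(A) failing water pump — check-engine light match (by stalling under load → check-engine light); visible smoke match (by engine temperature high → visible smoke); fuel economy normal match; engine temperature high match; rough idle match
(B) failing alternator — fails on visible smoke, fuel economy normal, engine temperature high, rough idle (predicts fuel economy down, not fuel economy normal; predicts engine temperature normal, not engine temperature high)
(C) blown head gasket — check-engine light miss; visible smoke match; fuel economy normal match; engine temperature high match; rough idle match
(D) faulty oxygen sensor — fails on fuel economy normal, engine temperature high, rough idle (predicts fuel economy down, not fuel economy normal; predicts engine temperature normal, not engine temperature high)
(E) seized caliper — does not account for check-engine light, engine temperature high
(F) cracked intake manifold — does not account for check-engine light
(A) is the only candidate with no mismatches.

A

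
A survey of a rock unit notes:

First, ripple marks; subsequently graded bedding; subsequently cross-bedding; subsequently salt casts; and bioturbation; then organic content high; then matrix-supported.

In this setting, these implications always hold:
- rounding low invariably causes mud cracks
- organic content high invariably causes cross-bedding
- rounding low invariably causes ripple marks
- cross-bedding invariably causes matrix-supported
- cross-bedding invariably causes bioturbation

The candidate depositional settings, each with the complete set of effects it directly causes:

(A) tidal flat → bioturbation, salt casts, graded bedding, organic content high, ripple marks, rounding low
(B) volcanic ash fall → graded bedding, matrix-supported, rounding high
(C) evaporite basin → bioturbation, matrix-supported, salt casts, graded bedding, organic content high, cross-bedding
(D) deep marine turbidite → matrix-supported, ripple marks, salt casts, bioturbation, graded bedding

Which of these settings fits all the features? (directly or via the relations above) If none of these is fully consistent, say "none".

For each candidate, compare predicted effects to what was observed:
(A) tidal flat — accounts for every observation (cross-bedding through organic content high → cross-bedding)
(B) volcanic ash fall — does not account for ripple marks, cross-bedding, salt casts, bioturbation, organic content high
(C) evaporite basin — does not account for ripple marks
(D) deep marine turbidite — does not account for cross-bedding, organic content high
(A) alone accounts for all the evidence.

A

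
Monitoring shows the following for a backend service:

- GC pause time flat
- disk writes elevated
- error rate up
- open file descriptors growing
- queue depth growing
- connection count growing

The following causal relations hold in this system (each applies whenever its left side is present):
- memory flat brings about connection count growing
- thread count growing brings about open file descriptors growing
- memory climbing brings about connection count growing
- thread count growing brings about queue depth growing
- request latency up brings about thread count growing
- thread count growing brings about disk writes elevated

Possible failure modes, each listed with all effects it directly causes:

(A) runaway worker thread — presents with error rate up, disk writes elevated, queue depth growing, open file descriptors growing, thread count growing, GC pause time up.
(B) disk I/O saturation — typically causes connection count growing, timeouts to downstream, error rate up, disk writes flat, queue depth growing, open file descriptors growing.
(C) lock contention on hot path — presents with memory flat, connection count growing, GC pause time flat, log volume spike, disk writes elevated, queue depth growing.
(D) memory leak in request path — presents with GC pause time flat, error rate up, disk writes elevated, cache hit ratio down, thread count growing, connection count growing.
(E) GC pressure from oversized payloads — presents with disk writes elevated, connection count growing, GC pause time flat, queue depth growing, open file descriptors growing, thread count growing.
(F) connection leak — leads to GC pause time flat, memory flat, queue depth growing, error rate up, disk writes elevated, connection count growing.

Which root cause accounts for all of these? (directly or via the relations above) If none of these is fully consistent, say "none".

Testing each hypothesis:
(A) runaway worker thread — GC pause time flat miss; disk writes elevated match; error rate up match; open file descriptors growing match; queue depth growing match; connection count growing miss
(B) disk I/O saturation — fails on GC pause time flat, disk writes elevated (predicts disk writes flat, not disk writes elevated)
(C) lock contention on hot path — GC pause time flat match; disk writes elevated match; error rate up miss; open file descriptors growing miss; queue depth growing match; connection count growing match
(D) memory leak in request path — accounts for every observation (open file descriptors growing by thread count growing → open file descriptors growing)
(E) GC pressure from oversized payloads — GC pause time flat match; disk writes elevated match; error rate up miss; open file descriptors growing match; queue depth growing match; connection count growing match
(F) connection leak — does not account for open file descriptors growing
(D) alone accounts for all the evidence.

D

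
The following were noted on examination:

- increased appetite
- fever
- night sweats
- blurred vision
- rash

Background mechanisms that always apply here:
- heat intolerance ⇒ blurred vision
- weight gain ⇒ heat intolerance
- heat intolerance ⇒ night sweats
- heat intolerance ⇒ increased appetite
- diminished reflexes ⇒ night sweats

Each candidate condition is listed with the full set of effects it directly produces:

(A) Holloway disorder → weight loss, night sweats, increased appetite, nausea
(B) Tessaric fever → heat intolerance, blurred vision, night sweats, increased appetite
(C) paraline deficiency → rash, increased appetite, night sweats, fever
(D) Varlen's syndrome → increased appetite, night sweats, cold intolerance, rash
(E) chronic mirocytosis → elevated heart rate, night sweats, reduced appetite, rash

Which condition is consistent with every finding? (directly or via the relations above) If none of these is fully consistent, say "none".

Testing each hypothesis:
(A) Holloway disorder — increased appetite match; fever miss; night sweats match; blurred vision miss; rash miss
(B) Tessaric fever — increased appetite match; fever miss; night sweats match; blurred vision match; rash miss
(C) paraline deficiency — increased appetite match; fever match; night sweats match; blurred vision miss; rash match
(D) Varlen's syndrome — increased appetite match; fever miss; night sweats match; blurred vision miss; rash match
(E) chronic mirocytosis — fails on increased appetite, fever, blurred vision (predicts reduced appetite, not increased appetite)
Every candidate fails on at least one observation.

none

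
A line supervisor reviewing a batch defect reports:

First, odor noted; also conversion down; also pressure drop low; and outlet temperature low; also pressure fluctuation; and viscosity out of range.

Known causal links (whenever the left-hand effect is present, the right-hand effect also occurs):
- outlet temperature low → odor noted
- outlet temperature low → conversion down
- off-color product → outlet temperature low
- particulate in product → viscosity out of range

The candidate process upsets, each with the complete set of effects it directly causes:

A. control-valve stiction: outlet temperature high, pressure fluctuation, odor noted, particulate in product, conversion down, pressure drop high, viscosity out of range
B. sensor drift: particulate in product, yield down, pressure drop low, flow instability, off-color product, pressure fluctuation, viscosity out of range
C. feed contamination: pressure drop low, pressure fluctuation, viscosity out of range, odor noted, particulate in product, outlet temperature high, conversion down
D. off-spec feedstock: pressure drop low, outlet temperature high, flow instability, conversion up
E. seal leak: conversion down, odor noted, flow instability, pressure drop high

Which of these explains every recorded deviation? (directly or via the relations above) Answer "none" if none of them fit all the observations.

B

For each candidate, compare predicted effects to what was observed:
(A) control-valve stiction — fails on pressure drop low, outlet temperature low (predicts pressure drop high, not pressure drop low; predicts outlet temperature high, not outlet temperature low)
(B) sensor drift — odor noted match (through off-color product → outlet temperature low → odor noted); conversion down match (through off-color product → outlet temperature low → conversion down); pressure drop low match; outlet temperature low match (through off-color product → outlet temperature low); pressure fluctuation match; viscosity out of range match
(C) feed contamination — odor noted match; conversion down match; pressure drop low match; outlet temperature low miss; pressure fluctuation match; viscosity out of range match
(D) off-spec feedstock — odor noted miss; conversion down miss; pressure drop low match; outlet temperature low miss; pressure fluctuation miss; viscosity out of range miss
(E) seal leak — fails on pressure drop low, outlet temperature low, pressure fluctuation, viscosity out of range (predicts pressure drop high, not pressure drop low)
(B) is the only candidate with no mismatches.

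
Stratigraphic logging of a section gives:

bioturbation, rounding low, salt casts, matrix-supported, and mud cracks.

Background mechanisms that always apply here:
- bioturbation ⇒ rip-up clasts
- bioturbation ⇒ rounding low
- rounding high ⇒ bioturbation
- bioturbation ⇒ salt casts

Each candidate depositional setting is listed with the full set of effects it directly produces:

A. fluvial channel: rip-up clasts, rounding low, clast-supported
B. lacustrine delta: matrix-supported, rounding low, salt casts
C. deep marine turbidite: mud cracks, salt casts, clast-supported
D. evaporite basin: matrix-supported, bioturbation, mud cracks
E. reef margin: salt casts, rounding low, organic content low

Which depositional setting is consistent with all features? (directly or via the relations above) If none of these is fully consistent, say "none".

Checking each candidate against the observations:
(A) fluvial channel — bioturbation ✗; rounding low ✓; salt casts ✗; matrix-supported ✗; mud cracks ✗
(B) lacustrine delta — does not account for bioturbation, mud cracks
(C) deep marine turbidite — fails on bioturbation, rounding low, matrix-supported (predicts clast-supported, not matrix-supported)
(D) evaporite basin — bioturbation ✓; rounding low ✓ (by bioturbation → rounding low); salt casts ✓ (by bioturbation → salt casts); matrix-supported ✓; mud cracks ✓
(E) reef margin — does not account for bioturbation, matrix-supported, mud cracks
(D) alone accounts for all the evidence.

D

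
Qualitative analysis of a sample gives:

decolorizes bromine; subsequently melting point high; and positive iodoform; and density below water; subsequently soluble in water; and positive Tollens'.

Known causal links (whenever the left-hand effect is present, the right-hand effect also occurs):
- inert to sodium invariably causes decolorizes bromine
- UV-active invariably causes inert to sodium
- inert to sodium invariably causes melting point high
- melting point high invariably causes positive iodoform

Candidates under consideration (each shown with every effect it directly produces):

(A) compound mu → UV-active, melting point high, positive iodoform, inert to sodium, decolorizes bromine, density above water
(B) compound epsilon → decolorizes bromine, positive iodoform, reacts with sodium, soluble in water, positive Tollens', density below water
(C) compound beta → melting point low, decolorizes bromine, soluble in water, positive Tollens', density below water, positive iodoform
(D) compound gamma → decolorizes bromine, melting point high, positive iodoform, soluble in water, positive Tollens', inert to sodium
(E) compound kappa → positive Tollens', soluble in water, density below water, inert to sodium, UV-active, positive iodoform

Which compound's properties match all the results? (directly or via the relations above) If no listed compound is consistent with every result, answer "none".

For each candidate, compare predicted effects to what was observed:
(A) compound mu — fails on density below water, soluble in water, positive Tollens' (predicts density above water, not density below water)
(B) compound epsilon — decolorizes bromine yes; melting point high NO; positive iodoform yes; density below water yes; soluble in water yes; positive Tollens' yes
(C) compound beta — decolorizes bromine yes; melting point high NO; positive iodoform yes; density below water yes; soluble in water yes; positive Tollens' yes
(D) compound gamma — decolorizes bromine yes; melting point high yes; positive iodoform yes; density below water NO; soluble in water yes; positive Tollens' yes
(E) compound kappa — accounts for every observation (decolorizes bromine through inert to sodium → decolorizes bromine)
(E) alone accounts for all the evidence.

E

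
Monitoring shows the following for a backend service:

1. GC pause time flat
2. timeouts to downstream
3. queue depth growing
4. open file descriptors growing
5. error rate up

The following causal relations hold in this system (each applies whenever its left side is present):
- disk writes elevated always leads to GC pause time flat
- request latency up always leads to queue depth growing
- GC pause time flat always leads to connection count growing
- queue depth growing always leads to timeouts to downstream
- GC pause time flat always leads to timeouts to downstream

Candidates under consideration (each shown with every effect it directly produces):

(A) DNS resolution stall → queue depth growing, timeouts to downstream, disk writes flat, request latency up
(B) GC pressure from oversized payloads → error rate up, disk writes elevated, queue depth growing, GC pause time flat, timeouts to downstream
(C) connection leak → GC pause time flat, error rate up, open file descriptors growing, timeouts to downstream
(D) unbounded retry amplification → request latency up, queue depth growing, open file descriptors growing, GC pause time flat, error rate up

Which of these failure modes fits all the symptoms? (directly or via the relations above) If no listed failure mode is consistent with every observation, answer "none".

Testing each hypothesis:
(A) DNS resolution stall — GC pause time flat -; timeouts to downstream +; queue depth growing +; open file descriptors growing -; error rate up -
(B) GC pressure from oversized payloads — does not account for open file descriptors growing
(C) connection leak — does not account for queue depth growing
(D) unbounded retry amplification — accounts for every observation (timeouts to downstream via queue depth growing → timeouts to downstream)
(D) alone accounts for all the evidence.

D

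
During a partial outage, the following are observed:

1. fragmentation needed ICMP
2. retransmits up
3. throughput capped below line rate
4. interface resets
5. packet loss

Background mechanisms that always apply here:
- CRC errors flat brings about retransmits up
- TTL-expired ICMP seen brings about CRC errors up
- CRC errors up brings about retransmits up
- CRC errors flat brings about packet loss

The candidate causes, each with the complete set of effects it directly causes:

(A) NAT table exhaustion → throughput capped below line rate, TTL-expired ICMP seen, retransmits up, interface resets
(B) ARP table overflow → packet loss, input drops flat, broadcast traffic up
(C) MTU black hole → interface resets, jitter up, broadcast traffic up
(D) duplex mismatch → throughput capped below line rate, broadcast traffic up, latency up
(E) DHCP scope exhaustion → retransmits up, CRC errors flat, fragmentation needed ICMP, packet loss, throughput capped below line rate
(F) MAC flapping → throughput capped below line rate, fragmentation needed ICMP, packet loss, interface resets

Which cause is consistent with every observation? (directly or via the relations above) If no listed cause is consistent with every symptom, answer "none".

Checking each candidate against the observations:
(A) NAT table exhaustion — does not account for fragmentation needed ICMP, packet loss
(B) ARP table overflow — fragmentation needed ICMP NO; retransmits up NO; throughput capped below line rate NO; interface resets NO; packet loss yes
(C) MTU black hole — does not account for fragmentation needed ICMP, retransmits up, throughput capped below line rate, packet loss
(D) duplex mismatch — does not account for fragmentation needed ICMP, retransmits up, interface resets, packet loss
(E) DHCP scope exhaustion — does not account for interface resets
(F) MAC flapping — does not account for retransmits up
Every candidate fails on at least one observation.

none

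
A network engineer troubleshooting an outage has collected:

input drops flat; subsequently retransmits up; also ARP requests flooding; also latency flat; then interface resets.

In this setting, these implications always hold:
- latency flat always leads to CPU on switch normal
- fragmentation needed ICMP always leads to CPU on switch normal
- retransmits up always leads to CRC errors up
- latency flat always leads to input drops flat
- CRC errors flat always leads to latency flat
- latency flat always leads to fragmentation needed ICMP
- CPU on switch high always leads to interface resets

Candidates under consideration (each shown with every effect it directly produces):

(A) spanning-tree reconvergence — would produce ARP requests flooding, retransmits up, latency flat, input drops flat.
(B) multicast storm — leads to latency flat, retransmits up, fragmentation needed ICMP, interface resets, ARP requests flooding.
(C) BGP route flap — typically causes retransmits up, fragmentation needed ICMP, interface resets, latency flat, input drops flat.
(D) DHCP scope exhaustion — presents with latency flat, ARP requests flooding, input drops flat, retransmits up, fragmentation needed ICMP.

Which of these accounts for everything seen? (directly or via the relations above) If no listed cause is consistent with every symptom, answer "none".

Per-candidate check:
(A) spanning-tree reconvergence — does not account for interface resets
(B) multicast storm — input drops flat yes (via latency flat → input drops flat); retransmits up yes; ARP requests flooding yes; latency flat yes; interface resets yes
(C) BGP route flap — input drops flat yes; retransmits up yes; ARP requests flooding NO; latency flat yes; interface resets yes
(D) DHCP scope exhaustion — does not account for interface resets
(B) alone accounts for all the evidence.

B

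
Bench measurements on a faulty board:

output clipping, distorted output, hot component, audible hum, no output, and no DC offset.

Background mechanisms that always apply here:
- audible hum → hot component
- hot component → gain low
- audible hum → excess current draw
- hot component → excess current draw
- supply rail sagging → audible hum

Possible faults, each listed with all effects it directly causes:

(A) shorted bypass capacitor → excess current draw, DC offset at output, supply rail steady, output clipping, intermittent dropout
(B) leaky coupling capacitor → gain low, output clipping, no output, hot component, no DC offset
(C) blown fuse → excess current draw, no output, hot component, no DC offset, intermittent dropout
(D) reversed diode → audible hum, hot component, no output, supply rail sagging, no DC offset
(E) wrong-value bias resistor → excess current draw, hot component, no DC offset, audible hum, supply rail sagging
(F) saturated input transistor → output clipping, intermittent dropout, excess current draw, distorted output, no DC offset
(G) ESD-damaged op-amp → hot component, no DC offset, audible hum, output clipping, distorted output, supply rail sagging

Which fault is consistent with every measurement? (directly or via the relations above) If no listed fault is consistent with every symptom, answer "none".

Testing each hypothesis:
(A) shorted bypass capacitor — output clipping ✓; distorted output ✗; hot component ✗; audible hum ✗; no output ✗; no DC offset ✗
(B) leaky coupling capacitor — output clipping ✓; distorted output ✗; hot component ✓; audible hum ✗; no output ✓; no DC offset ✓
(C) blown fuse — does not account for output clipping, distorted output, audible hum
(D) reversed diode — output clipping ✗; distorted output ✗; hot component ✓; audible hum ✓; no output ✓; no DC offset ✓
(E) wrong-value bias resistor — output clipping ✗; distorted output ✗; hot component ✓; audible hum ✓; no output ✗; no DC offset ✓
(F) saturated input transistor — does not account for hot component, audible hum, no output
(G) ESD-damaged op-amp — output clipping ✓; distorted output ✓; hot component ✓; audible hum ✓; no output ✗; no DC offset ✓
No candidate is consistent with all observations.

none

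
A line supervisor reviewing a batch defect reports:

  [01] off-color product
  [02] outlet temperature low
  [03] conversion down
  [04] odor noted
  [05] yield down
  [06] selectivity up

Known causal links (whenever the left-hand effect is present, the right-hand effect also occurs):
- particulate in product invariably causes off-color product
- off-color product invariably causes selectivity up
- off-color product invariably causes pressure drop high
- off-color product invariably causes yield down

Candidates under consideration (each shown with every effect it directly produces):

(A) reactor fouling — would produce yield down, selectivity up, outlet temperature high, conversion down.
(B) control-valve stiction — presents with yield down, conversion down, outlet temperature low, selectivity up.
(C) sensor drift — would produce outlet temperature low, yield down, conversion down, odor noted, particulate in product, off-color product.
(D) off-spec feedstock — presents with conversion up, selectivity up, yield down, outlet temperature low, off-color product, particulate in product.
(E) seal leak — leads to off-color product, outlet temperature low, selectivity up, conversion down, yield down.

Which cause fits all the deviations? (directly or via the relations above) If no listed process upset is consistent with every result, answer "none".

Per-candidate check:
(A) reactor fouling — off-color product miss; outlet temperature low miss; conversion down match; odor noted miss; yield down match; selectivity up match
(B) control-valve stiction — off-color product miss; outlet temperature low match; conversion down match; odor noted miss; yield down match; selectivity up match
(C) sensor drift — off-color product match; outlet temperature low match; conversion down match; odor noted match; yield down match; selectivity up match (through off-color product → selectivity up)
(D) off-spec feedstock — off-color product match; outlet temperature low match; conversion down miss; odor noted miss; yield down match; selectivity up match
(E) seal leak — does not account for odor noted
Only (C) is consistent with every observation.

C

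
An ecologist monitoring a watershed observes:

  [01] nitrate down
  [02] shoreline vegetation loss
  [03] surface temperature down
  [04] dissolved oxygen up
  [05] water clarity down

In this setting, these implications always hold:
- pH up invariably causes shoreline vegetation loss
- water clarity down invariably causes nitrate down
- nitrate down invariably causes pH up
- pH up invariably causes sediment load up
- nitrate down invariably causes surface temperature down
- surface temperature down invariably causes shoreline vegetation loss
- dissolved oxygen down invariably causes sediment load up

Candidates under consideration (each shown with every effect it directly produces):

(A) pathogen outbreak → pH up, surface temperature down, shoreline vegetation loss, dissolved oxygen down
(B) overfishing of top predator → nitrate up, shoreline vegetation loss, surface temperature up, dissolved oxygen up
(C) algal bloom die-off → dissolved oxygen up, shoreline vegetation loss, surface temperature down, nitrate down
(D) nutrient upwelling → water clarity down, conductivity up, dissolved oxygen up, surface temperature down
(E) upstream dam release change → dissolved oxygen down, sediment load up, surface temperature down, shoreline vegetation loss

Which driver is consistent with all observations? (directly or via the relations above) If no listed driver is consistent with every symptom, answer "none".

For each candidate, compare predicted effects to what was observed:
(A) pathogen outbreak — nitrate down NO; shoreline vegetation loss yes; surface temperature down yes; dissolved oxygen up NO; water clarity down NO
(B) overfishing of top predator — nitrate down NO; shoreline vegetation loss yes; surface temperature down NO; dissolved oxygen up yes; water clarity down NO
(C) algal bloom die-off — does not account for water clarity down
(D) nutrient upwelling — nitrate down yes (via water clarity down → nitrate down); shoreline vegetation loss yes (via surface temperature down → shoreline vegetation loss); surface temperature down yes; dissolved oxygen up yes; water clarity down yes
(E) upstream dam release change — nitrate down NO; shoreline vegetation loss yes; surface temperature down yes; dissolved oxygen up NO; water clarity down NO
Only (D) is consistent with every observation.

D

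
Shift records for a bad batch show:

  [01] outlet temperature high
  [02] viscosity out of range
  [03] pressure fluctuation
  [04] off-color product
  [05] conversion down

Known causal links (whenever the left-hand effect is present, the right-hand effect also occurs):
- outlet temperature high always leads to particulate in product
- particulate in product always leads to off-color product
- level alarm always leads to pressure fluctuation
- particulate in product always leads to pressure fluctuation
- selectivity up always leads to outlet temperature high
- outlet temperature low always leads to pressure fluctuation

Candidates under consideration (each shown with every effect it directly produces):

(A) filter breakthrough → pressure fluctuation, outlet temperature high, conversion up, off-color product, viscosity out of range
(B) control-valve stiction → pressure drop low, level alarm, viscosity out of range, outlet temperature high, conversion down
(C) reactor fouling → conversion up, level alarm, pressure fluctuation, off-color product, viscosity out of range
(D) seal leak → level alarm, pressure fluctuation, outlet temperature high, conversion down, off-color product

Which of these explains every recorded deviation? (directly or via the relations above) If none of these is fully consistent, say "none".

B

For each candidate, compare predicted effects to what was observed:
(A) filter breakthrough — fails on conversion down (predicts conversion up, not conversion down)
(B) control-valve stiction — accounts for every observation (pressure fluctuation via level alarm → pressure fluctuation)
(C) reactor fouling — fails on outlet temperature high, conversion down (predicts conversion up, not conversion down)
(D) seal leak — does not account for viscosity out of range
(B) is the only candidate with no mismatches.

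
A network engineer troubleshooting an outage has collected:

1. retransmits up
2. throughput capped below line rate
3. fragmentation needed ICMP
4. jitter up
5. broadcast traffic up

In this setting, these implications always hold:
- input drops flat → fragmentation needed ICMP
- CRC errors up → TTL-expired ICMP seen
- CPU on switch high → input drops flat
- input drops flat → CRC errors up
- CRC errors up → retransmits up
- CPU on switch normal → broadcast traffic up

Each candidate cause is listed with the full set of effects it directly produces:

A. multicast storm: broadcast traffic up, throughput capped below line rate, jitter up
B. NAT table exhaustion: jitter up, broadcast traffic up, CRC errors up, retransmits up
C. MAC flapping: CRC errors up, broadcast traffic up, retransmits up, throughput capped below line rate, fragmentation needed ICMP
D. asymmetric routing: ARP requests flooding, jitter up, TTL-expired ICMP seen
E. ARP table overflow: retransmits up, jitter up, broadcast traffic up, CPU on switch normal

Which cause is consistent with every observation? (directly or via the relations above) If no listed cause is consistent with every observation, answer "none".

none

Testing each hypothesis:
(A) multicast storm — retransmits up NO; throughput capped below line rate yes; fragmentation needed ICMP NO; jitter up yes; broadcast traffic up yes
(B) NAT table exhaustion — does not account for throughput capped below line rate, fragmentation needed ICMP
(C) MAC flapping — retransmits up yes; throughput capped below line rate yes; fragmentation needed ICMP yes; jitter up NO; broadcast traffic up yes
(D) asymmetric routing — retransmits up NO; throughput capped below line rate NO; fragmentation needed ICMP NO; jitter up yes; broadcast traffic up NO
(E) ARP table overflow — retransmits up yes; throughput capped below line rate NO; fragmentation needed ICMP NO; jitter up yes; broadcast traffic up yes
No candidate is consistent with all observations.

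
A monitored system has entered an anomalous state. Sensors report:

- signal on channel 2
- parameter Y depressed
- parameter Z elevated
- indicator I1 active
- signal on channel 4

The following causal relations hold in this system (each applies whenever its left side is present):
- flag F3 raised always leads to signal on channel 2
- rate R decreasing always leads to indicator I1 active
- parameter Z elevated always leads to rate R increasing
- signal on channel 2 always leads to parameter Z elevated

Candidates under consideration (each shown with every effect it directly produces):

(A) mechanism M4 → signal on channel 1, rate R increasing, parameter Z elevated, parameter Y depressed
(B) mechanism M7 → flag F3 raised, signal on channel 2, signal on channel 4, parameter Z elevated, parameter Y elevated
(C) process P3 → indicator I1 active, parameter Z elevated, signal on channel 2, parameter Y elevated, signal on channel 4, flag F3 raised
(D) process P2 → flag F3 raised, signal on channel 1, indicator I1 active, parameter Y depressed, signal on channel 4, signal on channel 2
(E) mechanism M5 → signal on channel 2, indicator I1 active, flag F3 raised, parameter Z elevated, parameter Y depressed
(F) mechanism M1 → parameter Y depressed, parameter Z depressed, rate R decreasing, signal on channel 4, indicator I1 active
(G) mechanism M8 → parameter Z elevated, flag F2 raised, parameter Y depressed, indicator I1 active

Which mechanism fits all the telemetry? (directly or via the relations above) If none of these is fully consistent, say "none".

D

Per-candidate check:
(A) mechanism M4 — does not account for signal on channel 2, indicator I1 active, signal on channel 4
(B) mechanism M7 — fails on parameter Y depressed, indicator I1 active (predicts parameter Y elevated, not parameter Y depressed)
(C) process P3 — fails on parameter Y depressed (predicts parameter Y elevated, not parameter Y depressed)
(D) process P2 — accounts for every observation (parameter Z elevated by signal on channel 2 → parameter Z elevated)
(E) mechanism M5 — does not account for signal on channel 4
(F) mechanism M1 — signal on channel 2 NO; parameter Y depressed yes; parameter Z elevated NO; indicator I1 active yes; signal on channel 4 yes
(G) mechanism M8 — does not account for signal on channel 2, signal on channel 4
Only (D) is consistent with every observation.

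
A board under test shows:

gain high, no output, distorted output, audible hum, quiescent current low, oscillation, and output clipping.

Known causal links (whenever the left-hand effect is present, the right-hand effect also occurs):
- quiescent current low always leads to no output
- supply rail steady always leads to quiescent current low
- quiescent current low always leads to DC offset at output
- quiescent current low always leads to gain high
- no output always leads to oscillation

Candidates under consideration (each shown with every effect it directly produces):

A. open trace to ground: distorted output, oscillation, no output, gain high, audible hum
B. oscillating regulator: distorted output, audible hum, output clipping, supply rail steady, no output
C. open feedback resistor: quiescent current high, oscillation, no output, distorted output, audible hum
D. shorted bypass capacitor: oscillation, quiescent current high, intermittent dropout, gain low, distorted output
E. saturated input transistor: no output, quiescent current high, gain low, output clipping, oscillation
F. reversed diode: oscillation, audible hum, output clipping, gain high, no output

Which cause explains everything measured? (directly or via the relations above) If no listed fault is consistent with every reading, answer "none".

Per-candidate check:
(A) open trace to ground — does not account for quiescent current low, output clipping
(B) oscillating regulator — gain high match (through supply rail steady → quiescent current low → gain high); no output match; distorted output match; audible hum match; quiescent current low match (through supply rail steady → quiescent current low); oscillation match (through no output → oscillation); output clipping match
(C) open feedback resistor — gain high miss; no output match; distorted output match; audible hum match; quiescent current low miss; oscillation match; output clipping miss
(D) shorted bypass capacitor — fails on gain high, no output, audible hum, quiescent current low, output clipping (predicts gain low, not gain high; predicts quiescent current high, not quiescent current low)
(E) saturated input transistor — gain high miss; no output match; distorted output miss; audible hum miss; quiescent current low miss; oscillation match; output clipping match
(F) reversed diode — gain high match; no output match; distorted output miss; audible hum match; quiescent current low miss; oscillation match; output clipping match
(B) is the only candidate with no mismatches.

B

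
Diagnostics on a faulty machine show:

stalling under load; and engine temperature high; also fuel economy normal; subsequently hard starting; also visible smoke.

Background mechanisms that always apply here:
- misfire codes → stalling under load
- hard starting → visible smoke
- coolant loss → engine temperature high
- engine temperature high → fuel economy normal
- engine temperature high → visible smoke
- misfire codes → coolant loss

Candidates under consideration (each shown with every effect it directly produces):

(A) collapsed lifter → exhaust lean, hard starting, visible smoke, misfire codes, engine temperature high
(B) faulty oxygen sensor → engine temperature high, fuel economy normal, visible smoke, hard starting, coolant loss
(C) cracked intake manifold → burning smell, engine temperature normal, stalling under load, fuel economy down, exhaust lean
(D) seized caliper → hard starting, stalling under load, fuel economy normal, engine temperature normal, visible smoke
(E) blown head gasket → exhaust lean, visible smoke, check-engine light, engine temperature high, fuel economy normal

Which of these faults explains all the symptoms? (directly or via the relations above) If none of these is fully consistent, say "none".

Per-candidate check:
(A) collapsed lifter — stalling under load ✓ (by misfire codes → stalling under load); engine temperature high ✓; fuel economy normal ✓ (by engine temperature high → fuel economy normal); hard starting ✓; visible smoke ✓
(B) faulty oxygen sensor — does not account for stalling under load
(C) cracked intake manifold — stalling under load ✓; engine temperature high ✗; fuel economy normal ✗; hard starting ✗; visible smoke ✗
(D) seized caliper — stalling under load ✓; engine temperature high ✗; fuel economy normal ✓; hard starting ✓; visible smoke ✓
(E) blown head gasket — does not account for stalling under load, hard starting
(A) is the only candidate with no mismatches.

A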